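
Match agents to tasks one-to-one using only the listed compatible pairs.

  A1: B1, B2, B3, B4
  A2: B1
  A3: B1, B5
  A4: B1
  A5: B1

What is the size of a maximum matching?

3

Unit-capacity flow: source→left, listed edges, right→sink; max matching = max flow.
Augmenting path A1→B1 (+1); matched 1.
Augmenting path A3→B5 (+1); matched 2.
Augmenting path A2→B1→A1→B2 (+1); matched 3.
No augmenting path remains; maximum matching = 3.
König certificate: {A1, A3, B1} is a vertex cover of size 3 (every listed pair touches it), so no matching can be larger.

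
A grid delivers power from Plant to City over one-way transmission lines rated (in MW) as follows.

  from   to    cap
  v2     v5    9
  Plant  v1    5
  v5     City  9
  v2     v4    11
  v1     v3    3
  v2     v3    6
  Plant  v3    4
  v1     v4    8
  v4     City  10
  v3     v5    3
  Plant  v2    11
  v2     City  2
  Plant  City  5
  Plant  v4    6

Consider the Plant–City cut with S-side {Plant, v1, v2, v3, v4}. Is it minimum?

No — its capacity is 29, but the minimum cut has capacity 26.

Given cut capacity: 5 + 9 + 2 + 3 + 10 = 29.
Augment Plant→City: bottleneck 5, flow now 5.
Augment Plant→v2→City: bottleneck 2, flow now 7.
Augment Plant→v4→City: bottleneck 6, flow now 13.
Augment Plant→v1→v4→City: bottleneck 4, flow now 17.
Augment Plant→v2→v5→City: bottleneck 9, flow now 26.
No augmenting path remains; maximum flow = 26.
In the residual graph, reachable from Plant: {Plant, v1, v2, v3, v4, v5}.
Min-cut edges: Plant→City (5), v2→City (2), v4→City (10), v5→City (9); capacity 5 + 2 + 10 + 9 = 26.
Cut capacity 29 exceeds the max flow 26, so it is not minimum.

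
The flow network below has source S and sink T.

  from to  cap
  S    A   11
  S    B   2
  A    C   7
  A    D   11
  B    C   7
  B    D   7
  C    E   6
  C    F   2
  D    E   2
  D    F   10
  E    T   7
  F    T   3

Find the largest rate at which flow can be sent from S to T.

Augment S→A→C→E→T: bottleneck 6, flow now 6.
Augment S→A→C→F→T: bottleneck 1, flow now 7.
Augment S→A→D→E→T: bottleneck 1, flow now 8.
Augment S→A→D→F→T: bottleneck 2, flow now 10.
No augmenting path remains; maximum flow = 10.
In the residual graph, reachable from S: {S, A, B, C, D, E, F}.
Min-cut edges: E→T (7), F→T (3); capacity 7 + 3 = 10.
This cut is saturated, so no flow can exceed 10.

10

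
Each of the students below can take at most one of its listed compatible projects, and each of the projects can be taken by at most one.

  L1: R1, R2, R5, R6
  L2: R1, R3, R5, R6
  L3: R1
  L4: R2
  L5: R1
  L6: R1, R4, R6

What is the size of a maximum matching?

Unit-capacity flow: source→left, listed edges, right→sink; max matching = max flow.
Augmenting path L1→R1 (+1); matched 1.
Augmenting path L2→R3 (+1); matched 2.
Augmenting path L4→R2 (+1); matched 3.
Augmenting path L6→R4 (+1); matched 4.
Augmenting path L3→R1→L1→R5 (+1); matched 5.
No augmenting path remains; maximum matching = 5.
König certificate: {L1, L2, L4, L6, R1} is a vertex cover of size 5 (every listed pair touches it), so no matching can be larger.

5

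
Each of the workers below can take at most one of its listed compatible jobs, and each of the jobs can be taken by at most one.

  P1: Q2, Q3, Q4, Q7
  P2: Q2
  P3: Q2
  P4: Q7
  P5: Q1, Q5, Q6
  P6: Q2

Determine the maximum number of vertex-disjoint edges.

4

Unit-capacity flow: source→left, listed edges, right→sink; max matching = max flow.
Augmenting path P1→Q2 (+1); matched 1.
Augmenting path P4→Q7 (+1); matched 2.
Augmenting path P5→Q1 (+1); matched 3.
Augmenting path P2→Q2→P1→Q3 (+1); matched 4.
No augmenting path remains; maximum matching = 4.
König certificate: {P1, P4, P5, Q2} is a vertex cover of size 4 (every listed pair touches it), so no matching can be larger.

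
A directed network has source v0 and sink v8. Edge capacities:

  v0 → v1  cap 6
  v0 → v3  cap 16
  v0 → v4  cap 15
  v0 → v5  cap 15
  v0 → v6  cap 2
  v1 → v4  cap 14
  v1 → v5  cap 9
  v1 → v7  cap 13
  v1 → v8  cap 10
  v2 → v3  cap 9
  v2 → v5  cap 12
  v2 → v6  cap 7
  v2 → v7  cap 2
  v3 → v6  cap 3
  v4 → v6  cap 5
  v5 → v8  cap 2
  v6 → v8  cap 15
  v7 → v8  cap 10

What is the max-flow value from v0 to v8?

Augment v0→v1→v8: bottleneck 6, flow now 6.
Augment v0→v5→v8: bottleneck 2, flow now 8.
Augment v0→v6→v8: bottleneck 2, flow now 10.
Augment v0→v3→v6→v8: bottleneck 3, flow now 13.
Augment v0→v4→v6→v8: bottleneck 5, flow now 18.
No augmenting path remains; maximum flow = 18.
In the residual graph, reachable from v0: {v0, v3, v4, v5}.
Min-cut edges: v0→v1 (6), v0→v6 (2), v3→v6 (3), v4→v6 (5), v5→v8 (2); capacity 6 + 2 + 3 + 5 + 2 = 18.
This cut is saturated, so no flow can exceed 18.

18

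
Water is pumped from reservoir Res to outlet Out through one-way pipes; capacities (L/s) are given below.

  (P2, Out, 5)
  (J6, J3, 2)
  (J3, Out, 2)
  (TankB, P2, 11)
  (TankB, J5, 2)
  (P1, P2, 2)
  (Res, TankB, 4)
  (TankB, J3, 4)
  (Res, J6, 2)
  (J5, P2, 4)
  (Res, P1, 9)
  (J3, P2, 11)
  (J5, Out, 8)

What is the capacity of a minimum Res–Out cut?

8

Augment Res→TankB→J3→Out: bottleneck 2, flow now 2.
Augment Res→TankB→P2→Out: bottleneck 2, flow now 4.
Augment Res→P1→P2→Out: bottleneck 2, flow now 6.
Augment Res→J6→J3→P2→Out: bottleneck 1, flow now 7.
Augment Res→J6→J3→TankB→J5→Out: bottleneck 1, flow now 8. (uses reverse residual edge)
No augmenting path remains; maximum flow = 8.
By max-flow min-cut, the minimum cut capacity equals the max flow.
In the residual graph, reachable from Res: {Res, P1}.
Min-cut edges: Res→TankB (4), Res→J6 (2), P1→P2 (2); capacity 4 + 2 + 2 = 8.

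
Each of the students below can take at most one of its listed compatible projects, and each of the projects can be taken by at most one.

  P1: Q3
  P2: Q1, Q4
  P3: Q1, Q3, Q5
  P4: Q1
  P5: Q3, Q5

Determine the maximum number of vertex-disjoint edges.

Unit-capacity flow: source→left, listed edges, right→sink; max matching = max flow.
Augmenting path P1→Q3 (+1); matched 1.
Augmenting path P2→Q1 (+1); matched 2.
Augmenting path P3→Q5 (+1); matched 3.
Augmenting path P4→Q1→P2→Q4 (+1); matched 4.
No augmenting path remains; maximum matching = 4.
König certificate: {P2, Q1, Q3, Q5} is a vertex cover of size 4 (every listed pair touches it), so no matching can be larger.

4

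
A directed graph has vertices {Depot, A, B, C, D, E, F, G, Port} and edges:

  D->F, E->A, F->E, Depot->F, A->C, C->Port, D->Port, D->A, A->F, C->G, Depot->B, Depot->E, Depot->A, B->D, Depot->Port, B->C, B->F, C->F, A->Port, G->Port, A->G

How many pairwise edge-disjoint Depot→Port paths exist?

Assign every edge capacity 1; by Menger, the answer equals the max flow.
Path Depot→Port (+1); total 1.
Path Depot→A→Port (+1); total 2.
Path Depot→B→C→Port (+1); total 3.
Path Depot→E→A→G→Port (+1); total 4.
No residual Depot→Port path; max flow = 4.
Certifying cut of size 4: {Depot→A, Depot→B, Depot→Port, E→A}.

4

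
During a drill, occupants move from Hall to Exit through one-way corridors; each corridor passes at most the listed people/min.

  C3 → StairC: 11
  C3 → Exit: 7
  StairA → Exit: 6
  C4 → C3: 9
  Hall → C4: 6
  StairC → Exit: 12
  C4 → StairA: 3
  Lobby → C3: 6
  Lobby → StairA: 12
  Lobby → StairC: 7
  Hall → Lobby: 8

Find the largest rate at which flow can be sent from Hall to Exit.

14

Augment Hall→Lobby→StairC→Exit: bottleneck 7, flow now 7.
Augment Hall→Lobby→StairA→Exit: bottleneck 1, flow now 8.
Augment Hall→C4→StairA→Exit: bottleneck 3, flow now 11.
Augment Hall→C4→C3→Exit: bottleneck 3, flow now 14.
No augmenting path remains; maximum flow = 14.
In the residual graph, reachable from Hall: {Hall}.
Min-cut edges: Hall→Lobby (8), Hall→C4 (6); capacity 8 + 6 = 14.
This cut is saturated, so no flow can exceed 14.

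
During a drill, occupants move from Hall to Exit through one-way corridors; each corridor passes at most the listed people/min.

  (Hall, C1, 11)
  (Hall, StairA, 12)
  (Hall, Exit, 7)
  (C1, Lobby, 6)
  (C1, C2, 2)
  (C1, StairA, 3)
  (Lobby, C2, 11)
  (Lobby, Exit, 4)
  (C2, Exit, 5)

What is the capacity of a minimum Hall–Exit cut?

15

Augment Hall→Exit: bottleneck 7, flow now 7.
Augment Hall→C1→Lobby→Exit: bottleneck 4, flow now 11.
Augment Hall→C1→C2→Exit: bottleneck 2, flow now 13.
Augment Hall→C1→Lobby→C2→Exit: bottleneck 2, flow now 15.
No augmenting path remains; maximum flow = 15.
By max-flow min-cut, the minimum cut capacity equals the max flow.
In the residual graph, reachable from Hall: {Hall, C1, StairA}.
Min-cut edges: Hall→Exit (7), C1→Lobby (6), C1→C2 (2); capacity 7 + 6 + 2 = 15.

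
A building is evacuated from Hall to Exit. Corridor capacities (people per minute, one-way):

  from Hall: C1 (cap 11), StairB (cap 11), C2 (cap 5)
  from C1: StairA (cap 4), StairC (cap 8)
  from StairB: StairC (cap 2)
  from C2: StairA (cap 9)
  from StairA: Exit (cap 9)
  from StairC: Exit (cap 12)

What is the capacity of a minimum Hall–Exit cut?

Augment Hall→C1→StairA→Exit: bottleneck 4, flow now 4.
Augment Hall→C1→StairC→Exit: bottleneck 7, flow now 11.
Augment Hall→StairB→StairC→Exit: bottleneck 2, flow now 13.
Augment Hall→C2→StairA→Exit: bottleneck 5, flow now 18.
No augmenting path remains; maximum flow = 18.
By max-flow min-cut, the minimum cut capacity equals the max flow.
In the residual graph, reachable from Hall: {Hall, StairB}.
Min-cut edges: Hall→C1 (11), Hall→C2 (5), StairB→StairC (2); capacity 11 + 5 + 2 = 18.

18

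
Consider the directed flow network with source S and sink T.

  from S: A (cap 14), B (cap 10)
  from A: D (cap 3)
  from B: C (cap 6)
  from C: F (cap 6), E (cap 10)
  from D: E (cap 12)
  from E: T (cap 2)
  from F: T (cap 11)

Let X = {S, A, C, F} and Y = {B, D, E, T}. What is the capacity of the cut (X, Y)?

34

Edges leaving {S, A, C, F}: S→B (10), A→D (3), C→E (10), F→T (11).
Cut capacity = 10 + 3 + 10 + 11 = 34.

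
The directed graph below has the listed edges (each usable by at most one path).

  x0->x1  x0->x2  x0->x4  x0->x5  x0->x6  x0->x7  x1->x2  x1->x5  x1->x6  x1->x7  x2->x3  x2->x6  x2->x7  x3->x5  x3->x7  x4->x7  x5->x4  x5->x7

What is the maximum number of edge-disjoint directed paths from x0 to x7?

5

Assign every edge capacity 1; by Menger, the answer equals the max flow.
Path x0→x7 (+1); total 1.
Path x0→x1→x7 (+1); total 2.
Path x0→x2→x7 (+1); total 3.
Path x0→x4→x7 (+1); total 4.
Path x0→x5→x7 (+1); total 5.
No residual x0→x7 path; max flow = 5.
Certifying cut of size 5: {x0→x1, x0→x2, x0→x4, x0→x5, x0→x7}.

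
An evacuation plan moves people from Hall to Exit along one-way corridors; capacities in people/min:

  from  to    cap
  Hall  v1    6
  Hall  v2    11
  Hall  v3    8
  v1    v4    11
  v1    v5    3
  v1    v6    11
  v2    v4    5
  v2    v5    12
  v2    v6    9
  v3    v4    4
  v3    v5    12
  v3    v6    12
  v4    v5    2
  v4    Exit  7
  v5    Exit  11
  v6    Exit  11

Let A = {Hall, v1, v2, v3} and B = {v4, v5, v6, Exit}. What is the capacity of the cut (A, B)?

79

Edges leaving {Hall, v1, v2, v3}: v1→v4 (11), v1→v5 (3), v1→v6 (11), v2→v4 (5), v2→v5 (12), v2→v6 (9), v3→v4 (4), v3→v5 (12), v3→v6 (12).
Cut capacity = 11 + 3 + 11 + 5 + 12 + 9 + 4 + 12 + 12 = 79.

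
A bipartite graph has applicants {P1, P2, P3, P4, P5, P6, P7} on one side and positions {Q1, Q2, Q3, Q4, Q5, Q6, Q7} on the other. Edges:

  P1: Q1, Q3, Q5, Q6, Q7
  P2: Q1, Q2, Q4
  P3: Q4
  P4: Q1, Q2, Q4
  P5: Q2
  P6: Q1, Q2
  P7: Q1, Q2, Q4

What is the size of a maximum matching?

Unit-capacity flow: source→left, listed edges, right→sink; max matching = max flow.
Augmenting path P1→Q1 (+1); matched 1.
Augmenting path P2→Q2 (+1); matched 2.
Augmenting path P3→Q4 (+1); matched 3.
Augmenting path P4→Q1→P1→Q3 (+1); matched 4.
No augmenting path remains; maximum matching = 4.
König certificate: {P1, Q1, Q2, Q4} is a vertex cover of size 4 (every listed pair touches it), so no matching can be larger.

4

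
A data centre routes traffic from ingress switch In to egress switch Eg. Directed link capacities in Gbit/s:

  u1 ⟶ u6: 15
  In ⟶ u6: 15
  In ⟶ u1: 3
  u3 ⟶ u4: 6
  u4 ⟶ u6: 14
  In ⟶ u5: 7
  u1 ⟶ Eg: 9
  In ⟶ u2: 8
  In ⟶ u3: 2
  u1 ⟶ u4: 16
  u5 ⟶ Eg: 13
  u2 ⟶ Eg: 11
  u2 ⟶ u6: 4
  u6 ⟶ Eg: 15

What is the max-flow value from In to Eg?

Augment In→u1→Eg: bottleneck 3, flow now 3.
Augment In→u2→Eg: bottleneck 8, flow now 11.
Augment In→u5→Eg: bottleneck 7, flow now 18.
Augment In→u6→Eg: bottleneck 15, flow now 33.
No augmenting path remains; maximum flow = 33.
In the residual graph, reachable from In: {In, u3, u4, u6}.
Min-cut edges: In→u1 (3), In→u2 (8), In→u5 (7), u6→Eg (15); capacity 3 + 8 + 7 + 15 = 33.
This cut is saturated, so no flow can exceed 33.

33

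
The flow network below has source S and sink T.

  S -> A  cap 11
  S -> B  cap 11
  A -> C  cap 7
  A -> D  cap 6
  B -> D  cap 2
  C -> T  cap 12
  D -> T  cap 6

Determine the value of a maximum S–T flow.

13

Augment S→A→C→T: bottleneck 7, flow now 7.
Augment S→A→D→T: bottleneck 4, flow now 11.
Augment S→B→D→T: bottleneck 2, flow now 13.
No augmenting path remains; maximum flow = 13.
In the residual graph, reachable from S: {S, B}.
Min-cut edges: S→A (11), B→D (2); capacity 11 + 2 = 13.
This cut is saturated, so no flow can exceed 13.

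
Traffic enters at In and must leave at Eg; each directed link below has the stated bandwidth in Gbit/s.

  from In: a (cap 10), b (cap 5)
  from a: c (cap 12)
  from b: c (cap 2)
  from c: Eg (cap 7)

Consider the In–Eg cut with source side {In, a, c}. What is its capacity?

Edges leaving {In, a, c}: In→b (5), c→Eg (7).
Cut capacity = 5 + 7 = 12.

12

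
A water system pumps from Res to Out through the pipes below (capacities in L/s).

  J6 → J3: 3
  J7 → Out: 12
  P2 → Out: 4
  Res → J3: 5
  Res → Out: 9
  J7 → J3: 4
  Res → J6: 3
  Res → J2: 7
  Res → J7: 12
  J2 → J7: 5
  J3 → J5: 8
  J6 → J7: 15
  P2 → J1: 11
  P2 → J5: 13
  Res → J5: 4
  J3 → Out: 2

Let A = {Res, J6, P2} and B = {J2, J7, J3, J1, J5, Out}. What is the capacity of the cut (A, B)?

Edges leaving {Res, J6, P2}: Res→J2 (7), Res→J7 (12), Res→J3 (5), Res→J5 (4), Res→Out (9), J6→J7 (15), J6→J3 (3), P2→J1 (11), P2→J5 (13), P2→Out (4).
Cut capacity = 7 + 12 + 5 + 4 + 9 + 15 + 3 + 11 + 13 + 4 = 83.

83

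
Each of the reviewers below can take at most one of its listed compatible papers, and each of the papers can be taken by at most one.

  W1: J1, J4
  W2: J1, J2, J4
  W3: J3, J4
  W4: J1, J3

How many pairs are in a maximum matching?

Unit-capacity flow: source→left, listed edges, right→sink; max matching = max flow.
Augmenting path W1→J1 (+1); matched 1.
Augmenting path W2→J2 (+1); matched 2.
Augmenting path W3→J3 (+1); matched 3.
Augmenting path W4→J1→W1→J4 (+1); matched 4.
No augmenting path remains; maximum matching = 4.
König certificate: {W1, W2, W3, W4} is a vertex cover of size 4 (every listed pair touches it), so no matching can be larger.

4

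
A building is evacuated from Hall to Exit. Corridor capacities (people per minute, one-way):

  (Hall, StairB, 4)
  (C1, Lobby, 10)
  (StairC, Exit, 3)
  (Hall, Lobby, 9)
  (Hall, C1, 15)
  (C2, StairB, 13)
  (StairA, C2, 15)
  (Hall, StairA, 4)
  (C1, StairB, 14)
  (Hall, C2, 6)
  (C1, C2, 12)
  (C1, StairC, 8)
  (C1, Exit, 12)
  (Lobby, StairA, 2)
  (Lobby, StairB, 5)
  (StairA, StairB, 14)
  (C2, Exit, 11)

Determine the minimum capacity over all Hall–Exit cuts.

26

Augment Hall→C1→Exit: bottleneck 12, flow now 12.
Augment Hall→C2→Exit: bottleneck 6, flow now 18.
Augment Hall→StairA→C2→Exit: bottleneck 4, flow now 22.
Augment Hall→C1→C2→Exit: bottleneck 1, flow now 23.
Augment Hall→C1→StairC→Exit: bottleneck 2, flow now 25.
Augment Hall→Lobby→StairA→C2→C1→StairC→Exit: bottleneck 1, flow now 26. (uses reverse residual edge)
No augmenting path remains; maximum flow = 26.
By max-flow min-cut, the minimum cut capacity equals the max flow.
In the residual graph, reachable from Hall: {Hall, StairA, Lobby, C2, StairB}.
Min-cut edges: Hall→C1 (15), C2→Exit (11); capacity 15 + 11 = 26.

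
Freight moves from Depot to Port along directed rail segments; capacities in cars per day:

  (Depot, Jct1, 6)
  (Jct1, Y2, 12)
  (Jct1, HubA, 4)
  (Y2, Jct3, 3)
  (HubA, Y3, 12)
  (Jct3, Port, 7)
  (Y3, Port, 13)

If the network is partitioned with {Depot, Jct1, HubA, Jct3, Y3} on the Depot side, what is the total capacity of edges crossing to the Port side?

Edges leaving {Depot, Jct1, HubA, Jct3, Y3}: Jct1→Y2 (12), Jct3→Port (7), Y3→Port (13).
Cut capacity = 12 + 7 + 13 = 32.

32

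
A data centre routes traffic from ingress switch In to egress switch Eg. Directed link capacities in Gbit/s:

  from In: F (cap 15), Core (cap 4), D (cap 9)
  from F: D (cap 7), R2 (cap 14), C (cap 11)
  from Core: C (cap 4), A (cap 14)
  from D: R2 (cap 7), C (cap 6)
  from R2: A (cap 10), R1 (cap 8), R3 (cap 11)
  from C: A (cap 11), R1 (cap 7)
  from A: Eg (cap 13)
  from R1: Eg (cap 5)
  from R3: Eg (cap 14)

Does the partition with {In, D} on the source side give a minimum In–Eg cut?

Given cut capacity: 15 + 4 + 7 + 6 = 32.
Augment In→Core→A→Eg: bottleneck 4, flow now 4.
Augment In→F→R2→A→Eg: bottleneck 9, flow now 13.
Augment In→F→R2→R1→Eg: bottleneck 5, flow now 18.
Augment In→D→R2→R3→Eg: bottleneck 7, flow now 25.
Augment In→F→C→A→R2→R3→Eg: bottleneck 1, flow now 26. (uses reverse residual edge)
Augment In→D→C→A→R2→R3→Eg: bottleneck 2, flow now 28. (uses reverse residual edge)
No augmenting path remains; maximum flow = 28.
In the residual graph, reachable from In: {In}.
Min-cut edges: In→F (15), In→Core (4), In→D (9); capacity 15 + 4 + 9 = 28.
Cut capacity 32 exceeds the max flow 28, so it is not minimum.

No — its capacity is 32, but the minimum cut has capacity 28.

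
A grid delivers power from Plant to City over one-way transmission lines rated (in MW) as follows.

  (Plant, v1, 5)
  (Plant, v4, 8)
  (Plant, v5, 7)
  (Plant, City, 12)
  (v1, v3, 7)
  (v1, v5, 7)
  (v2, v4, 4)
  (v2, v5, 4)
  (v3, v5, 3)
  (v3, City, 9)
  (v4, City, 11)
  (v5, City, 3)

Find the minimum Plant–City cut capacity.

28

Augment Plant→City: bottleneck 12, flow now 12.
Augment Plant→v4→City: bottleneck 8, flow now 20.
Augment Plant→v5→City: bottleneck 3, flow now 23.
Augment Plant→v1→v3→City: bottleneck 5, flow now 28.
No augmenting path remains; maximum flow = 28.
By max-flow min-cut, the minimum cut capacity equals the max flow.
In the residual graph, reachable from Plant: {Plant, v5}.
Min-cut edges: Plant→v1 (5), Plant→v4 (8), Plant→City (12), v5→City (3); capacity 5 + 8 + 12 + 3 = 28.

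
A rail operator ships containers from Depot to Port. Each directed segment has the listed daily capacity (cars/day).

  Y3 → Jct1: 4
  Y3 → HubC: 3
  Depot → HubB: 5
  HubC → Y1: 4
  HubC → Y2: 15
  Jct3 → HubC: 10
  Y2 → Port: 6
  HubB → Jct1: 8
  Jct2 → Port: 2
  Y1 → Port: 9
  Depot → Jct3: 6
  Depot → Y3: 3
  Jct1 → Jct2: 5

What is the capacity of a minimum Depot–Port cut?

Augment Depot→HubB→Jct1→Jct2→Port: bottleneck 2, flow now 2.
Augment Depot→Y3→HubC→Y1→Port: bottleneck 3, flow now 5.
Augment Depot→Jct3→HubC→Y1→Port: bottleneck 1, flow now 6.
Augment Depot→Jct3→HubC→Y2→Port: bottleneck 5, flow now 11.
No augmenting path remains; maximum flow = 11.
By max-flow min-cut, the minimum cut capacity equals the max flow.
In the residual graph, reachable from Depot: {Depot, HubB, Jct1, Jct2}.
Min-cut edges: Depot→Y3 (3), Depot→Jct3 (6), Jct2→Port (2); capacity 3 + 6 + 2 = 11.

11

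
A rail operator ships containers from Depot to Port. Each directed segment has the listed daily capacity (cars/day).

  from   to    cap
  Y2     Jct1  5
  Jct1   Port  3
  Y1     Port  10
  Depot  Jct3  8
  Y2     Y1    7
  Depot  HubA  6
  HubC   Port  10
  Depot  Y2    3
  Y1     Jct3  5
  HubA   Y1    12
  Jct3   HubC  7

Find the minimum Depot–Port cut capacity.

16

Augment Depot→Jct3→HubC→Port: bottleneck 7, flow now 7.
Augment Depot→Y2→Y1→Port: bottleneck 3, flow now 10.
Augment Depot→HubA→Y1→Port: bottleneck 6, flow now 16.
No augmenting path remains; maximum flow = 16.
By max-flow min-cut, the minimum cut capacity equals the max flow.
In the residual graph, reachable from Depot: {Depot, Jct3}.
Min-cut edges: Depot→Y2 (3), Depot→HubA (6), Jct3→HubC (7); capacity 3 + 6 + 7 = 16.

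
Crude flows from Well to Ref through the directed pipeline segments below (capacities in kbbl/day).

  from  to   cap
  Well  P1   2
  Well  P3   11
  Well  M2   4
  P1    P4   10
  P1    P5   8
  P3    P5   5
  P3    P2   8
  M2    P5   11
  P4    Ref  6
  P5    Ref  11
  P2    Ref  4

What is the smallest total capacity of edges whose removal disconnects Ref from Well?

15

Augment Well→P1→P4→Ref: bottleneck 2, flow now 2.
Augment Well→P3→P5→Ref: bottleneck 5, flow now 7.
Augment Well→P3→P2→Ref: bottleneck 4, flow now 11.
Augment Well→M2→P5→Ref: bottleneck 4, flow now 15.
No augmenting path remains; maximum flow = 15.
By max-flow min-cut, the minimum cut capacity equals the max flow.
In the residual graph, reachable from Well: {Well, P3, P2}.
Min-cut edges: Well→P1 (2), Well→M2 (4), P3→P5 (5), P2→Ref (4); capacity 2 + 4 + 5 + 4 = 15.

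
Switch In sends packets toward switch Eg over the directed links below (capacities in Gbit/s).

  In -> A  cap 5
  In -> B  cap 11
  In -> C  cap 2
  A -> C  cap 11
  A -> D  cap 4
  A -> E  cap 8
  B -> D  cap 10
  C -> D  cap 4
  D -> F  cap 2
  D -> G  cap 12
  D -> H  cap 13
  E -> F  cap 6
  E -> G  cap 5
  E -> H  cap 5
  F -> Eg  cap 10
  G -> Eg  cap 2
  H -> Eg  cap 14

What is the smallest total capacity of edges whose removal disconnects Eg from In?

17

Augment In→A→D→F→Eg: bottleneck 2, flow now 2.
Augment In→A→D→G→Eg: bottleneck 2, flow now 4.
Augment In→A→E→F→Eg: bottleneck 1, flow now 5.
Augment In→B→D→H→Eg: bottleneck 10, flow now 15.
Augment In→C→D→H→Eg: bottleneck 2, flow now 17.
No augmenting path remains; maximum flow = 17.
By max-flow min-cut, the minimum cut capacity equals the max flow.
In the residual graph, reachable from In: {In, B}.
Min-cut edges: In→A (5), In→C (2), B→D (10); capacity 5 + 2 + 10 = 17.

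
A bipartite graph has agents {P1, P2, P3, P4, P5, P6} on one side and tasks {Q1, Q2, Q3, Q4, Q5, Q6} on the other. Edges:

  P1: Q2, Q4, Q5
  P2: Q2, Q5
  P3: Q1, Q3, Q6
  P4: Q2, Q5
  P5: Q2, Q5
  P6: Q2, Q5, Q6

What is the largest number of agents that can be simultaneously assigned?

Unit-capacity flow: source→left, listed edges, right→sink; max matching = max flow.
Augmenting path P1→Q2 (+1); matched 1.
Augmenting path P2→Q5 (+1); matched 2.
Augmenting path P3→Q1 (+1); matched 3.
Augmenting path P6→Q6 (+1); matched 4.
Augmenting path P4→Q2→P1→Q4 (+1); matched 5.
No augmenting path remains; maximum matching = 5.
König certificate: {P1, P3, P6, Q2, Q5} is a vertex cover of size 5 (every listed pair touches it), so no matching can be larger.

5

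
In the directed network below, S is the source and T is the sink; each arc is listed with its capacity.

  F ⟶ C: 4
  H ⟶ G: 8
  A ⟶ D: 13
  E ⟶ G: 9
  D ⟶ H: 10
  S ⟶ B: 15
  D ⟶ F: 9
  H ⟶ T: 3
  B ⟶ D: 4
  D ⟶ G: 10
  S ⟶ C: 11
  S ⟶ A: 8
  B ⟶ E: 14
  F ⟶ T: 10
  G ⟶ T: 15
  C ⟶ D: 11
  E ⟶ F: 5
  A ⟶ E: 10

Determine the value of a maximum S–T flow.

Augment S→A→D→F→T: bottleneck 8, flow now 8.
Augment S→B→D→F→T: bottleneck 1, flow now 9.
Augment S→B→D→G→T: bottleneck 3, flow now 12.
Augment S→B→E→F→T: bottleneck 1, flow now 13.
Augment S→B→E→G→T: bottleneck 9, flow now 22.
Augment S→C→D→G→T: bottleneck 3, flow now 25.
Augment S→C→D→H→T: bottleneck 3, flow now 28.
No augmenting path remains; maximum flow = 28.
In the residual graph, reachable from S: {S, A, B, C, D, E, F, G, H}.
Min-cut edges: F→T (10), G→T (15), H→T (3); capacity 10 + 15 + 3 = 28.
This cut is saturated, so no flow can exceed 28.

28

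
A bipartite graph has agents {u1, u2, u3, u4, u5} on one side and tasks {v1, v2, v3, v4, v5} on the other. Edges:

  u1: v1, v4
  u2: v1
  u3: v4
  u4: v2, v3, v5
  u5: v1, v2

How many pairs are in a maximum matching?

4

Unit-capacity flow: source→left, listed edges, right→sink; max matching = max flow.
Augmenting path u1→v1 (+1); matched 1.
Augmenting path u3→v4 (+1); matched 2.
Augmenting path u4→v2 (+1); matched 3.
Augmenting path u5→v2→u4→v3 (+1); matched 4.
No augmenting path remains; maximum matching = 4.
König certificate: {u4, u5, v1, v4} is a vertex cover of size 4 (every listed pair touches it), so no matching can be larger.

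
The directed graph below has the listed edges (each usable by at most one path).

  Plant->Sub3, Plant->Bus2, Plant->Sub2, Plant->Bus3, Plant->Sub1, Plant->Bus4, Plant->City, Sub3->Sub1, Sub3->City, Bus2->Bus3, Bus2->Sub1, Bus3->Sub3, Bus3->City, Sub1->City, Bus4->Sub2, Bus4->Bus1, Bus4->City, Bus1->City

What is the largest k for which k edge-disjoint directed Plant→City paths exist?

5

Assign every edge capacity 1; by Menger, the answer equals the max flow.
Path Plant→City (+1); total 1.
Path Plant→Sub3→City (+1); total 2.
Path Plant→Bus3→City (+1); total 3.
Path Plant→Sub1→City (+1); total 4.
Path Plant→Bus4→City (+1); total 5.
No residual Plant→City path; max flow = 5.
Certifying cut of size 5: {Bus3→City, Plant→Bus4, Plant→City, Sub1→City, Sub3→City}.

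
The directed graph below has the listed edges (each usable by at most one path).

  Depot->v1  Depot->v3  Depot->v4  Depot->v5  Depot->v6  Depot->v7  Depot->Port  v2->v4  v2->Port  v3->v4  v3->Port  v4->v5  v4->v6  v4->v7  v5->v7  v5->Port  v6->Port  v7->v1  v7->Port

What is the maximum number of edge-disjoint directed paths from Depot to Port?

5

Assign every edge capacity 1; by Menger, the answer equals the max flow.
Path Depot→Port (+1); total 1.
Path Depot→v3→Port (+1); total 2.
Path Depot→v5→Port (+1); total 3.
Path Depot→v6→Port (+1); total 4.
Path Depot→v7→Port (+1); total 5.
No residual Depot→Port path; max flow = 5.
Certifying cut of size 5: {Depot→Port, Depot→v3, v5→Port, v6→Port, v7→Port}.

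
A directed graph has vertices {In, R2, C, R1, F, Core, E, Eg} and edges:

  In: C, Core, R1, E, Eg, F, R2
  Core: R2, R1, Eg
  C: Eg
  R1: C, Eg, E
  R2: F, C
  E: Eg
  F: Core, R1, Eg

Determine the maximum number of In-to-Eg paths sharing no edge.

Assign every edge capacity 1; by Menger, the answer equals the max flow.
Path In→Eg (+1); total 1.
Path In→C→Eg (+1); total 2.
Path In→R1→Eg (+1); total 3.
Path In→F→Eg (+1); total 4.
Path In→Core→Eg (+1); total 5.
Path In→E→Eg (+1); total 6.
No residual In→Eg path; max flow = 6.
Certifying cut of size 6: {C→Eg, Core→Eg, E→Eg, F→Eg, In→Eg, R1→Eg}.

6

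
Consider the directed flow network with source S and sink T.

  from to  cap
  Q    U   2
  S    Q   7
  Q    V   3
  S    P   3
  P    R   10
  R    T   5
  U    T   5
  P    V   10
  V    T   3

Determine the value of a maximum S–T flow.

8

Augment S→P→R→T: bottleneck 3, flow now 3.
Augment S→Q→U→T: bottleneck 2, flow now 5.
Augment S→Q→V→T: bottleneck 3, flow now 8.
No augmenting path remains; maximum flow = 8.
In the residual graph, reachable from S: {S, Q}.
Min-cut edges: S→P (3), Q→U (2), Q→V (3); capacity 3 + 2 + 3 = 8.
This cut is saturated, so no flow can exceed 8.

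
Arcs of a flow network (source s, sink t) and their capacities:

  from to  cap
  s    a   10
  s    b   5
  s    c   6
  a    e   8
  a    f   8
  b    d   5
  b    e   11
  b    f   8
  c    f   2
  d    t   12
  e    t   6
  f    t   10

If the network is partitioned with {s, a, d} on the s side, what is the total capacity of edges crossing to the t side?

39

Edges leaving {s, a, d}: s→b (5), s→c (6), a→e (8), a→f (8), d→t (12).
Cut capacity = 5 + 6 + 8 + 8 + 12 = 39.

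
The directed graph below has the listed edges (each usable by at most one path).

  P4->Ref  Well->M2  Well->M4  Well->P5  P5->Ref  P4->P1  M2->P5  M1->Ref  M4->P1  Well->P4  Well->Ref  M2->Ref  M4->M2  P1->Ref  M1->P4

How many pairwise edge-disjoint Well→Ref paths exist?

5

Assign every edge capacity 1; by Menger, the answer equals the max flow.
Path Well→Ref (+1); total 1.
Path Well→M2→Ref (+1); total 2.
Path Well→P4→Ref (+1); total 3.
Path Well→P5→Ref (+1); total 4.
Path Well→M4→P1→Ref (+1); total 5.
No residual Well→Ref path; max flow = 5.
Certifying cut of size 5: {Well→M2, Well→M4, Well→P4, Well→P5, Well→Ref}.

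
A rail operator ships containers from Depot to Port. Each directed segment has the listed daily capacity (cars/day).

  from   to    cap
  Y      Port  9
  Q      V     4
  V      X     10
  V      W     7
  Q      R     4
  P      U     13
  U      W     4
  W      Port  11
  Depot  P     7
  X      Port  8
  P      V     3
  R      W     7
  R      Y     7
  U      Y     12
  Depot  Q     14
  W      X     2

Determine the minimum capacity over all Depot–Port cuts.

Augment Depot→P→U→W→Port: bottleneck 4, flow now 4.
Augment Depot→P→U→Y→Port: bottleneck 3, flow now 7.
Augment Depot→Q→R→W→Port: bottleneck 4, flow now 11.
Augment Depot→Q→V→W→Port: bottleneck 3, flow now 14.
Augment Depot→Q→V→X→Port: bottleneck 1, flow now 15.
No augmenting path remains; maximum flow = 15.
By max-flow min-cut, the minimum cut capacity equals the max flow.
In the residual graph, reachable from Depot: {Depot, Q}.
Min-cut edges: Depot→P (7), Q→R (4), Q→V (4); capacity 7 + 4 + 4 = 15.

15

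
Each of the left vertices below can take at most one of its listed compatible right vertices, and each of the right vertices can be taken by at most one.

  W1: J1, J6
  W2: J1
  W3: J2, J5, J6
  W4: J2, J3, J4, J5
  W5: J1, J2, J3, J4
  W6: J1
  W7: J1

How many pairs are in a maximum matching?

Unit-capacity flow: source→left, listed edges, right→sink; max matching = max flow.
Augmenting path W1→J1 (+1); matched 1.
Augmenting path W3→J2 (+1); matched 2.
Augmenting path W4→J3 (+1); matched 3.
Augmenting path W5→J4 (+1); matched 4.
Augmenting path W2→J1→W1→J6 (+1); matched 5.
No augmenting path remains; maximum matching = 5.
König certificate: {W1, W3, W4, W5, J1} is a vertex cover of size 5 (every listed pair touches it), so no matching can be larger.

5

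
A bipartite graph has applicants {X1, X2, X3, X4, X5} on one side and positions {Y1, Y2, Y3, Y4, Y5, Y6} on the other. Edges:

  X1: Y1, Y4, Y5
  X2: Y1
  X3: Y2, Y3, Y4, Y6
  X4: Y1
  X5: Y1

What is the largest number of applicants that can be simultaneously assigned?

3

Unit-capacity flow: source→left, listed edges, right→sink; max matching = max flow.
Augmenting path X1→Y1 (+1); matched 1.
Augmenting path X3→Y2 (+1); matched 2.
Augmenting path X2→Y1→X1→Y4 (+1); matched 3.
No augmenting path remains; maximum matching = 3.
König certificate: {X1, X3, Y1} is a vertex cover of size 3 (every listed pair touches it), so no matching can be larger.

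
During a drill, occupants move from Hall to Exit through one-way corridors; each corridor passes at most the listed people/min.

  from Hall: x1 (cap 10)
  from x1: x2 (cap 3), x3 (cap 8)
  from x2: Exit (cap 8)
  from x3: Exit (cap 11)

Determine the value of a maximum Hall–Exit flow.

10

Augment Hall→x1→x2→Exit: bottleneck 3, flow now 3.
Augment Hall→x1→x3→Exit: bottleneck 7, flow now 10.
No augmenting path remains; maximum flow = 10.
In the residual graph, reachable from Hall: {Hall}.
Min-cut edges: Hall→x1 (10); capacity 10 = 10.
This cut is saturated, so no flow can exceed 10.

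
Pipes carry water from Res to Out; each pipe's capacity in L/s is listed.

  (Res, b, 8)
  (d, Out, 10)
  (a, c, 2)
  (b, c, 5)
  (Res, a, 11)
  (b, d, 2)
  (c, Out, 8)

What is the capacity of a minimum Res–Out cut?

Augment Res→a→c→Out: bottleneck 2, flow now 2.
Augment Res→b→c→Out: bottleneck 5, flow now 7.
Augment Res→b→d→Out: bottleneck 2, flow now 9.
No augmenting path remains; maximum flow = 9.
By max-flow min-cut, the minimum cut capacity equals the max flow.
In the residual graph, reachable from Res: {Res, a, b}.
Min-cut edges: a→c (2), b→c (5), b→d (2); capacity 2 + 5 + 2 = 9.

9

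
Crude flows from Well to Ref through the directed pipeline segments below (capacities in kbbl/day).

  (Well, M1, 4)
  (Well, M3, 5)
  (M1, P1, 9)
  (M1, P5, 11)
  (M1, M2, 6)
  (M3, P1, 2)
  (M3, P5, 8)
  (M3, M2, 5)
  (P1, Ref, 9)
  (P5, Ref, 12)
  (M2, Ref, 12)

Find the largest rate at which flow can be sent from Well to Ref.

9

Augment Well→M1→P1→Ref: bottleneck 4, flow now 4.
Augment Well→M3→P1→Ref: bottleneck 2, flow now 6.
Augment Well→M3→P5→Ref: bottleneck 3, flow now 9.
No augmenting path remains; maximum flow = 9.
In the residual graph, reachable from Well: {Well}.
Min-cut edges: Well→M1 (4), Well→M3 (5); capacity 4 + 5 = 9.
This cut is saturated, so no flow can exceed 9.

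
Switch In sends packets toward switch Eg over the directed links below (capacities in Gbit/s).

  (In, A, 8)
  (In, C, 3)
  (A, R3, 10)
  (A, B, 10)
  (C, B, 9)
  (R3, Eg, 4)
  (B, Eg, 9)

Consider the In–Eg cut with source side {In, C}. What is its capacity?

17

Edges leaving {In, C}: In→A (8), C→B (9).
Cut capacity = 8 + 9 = 17.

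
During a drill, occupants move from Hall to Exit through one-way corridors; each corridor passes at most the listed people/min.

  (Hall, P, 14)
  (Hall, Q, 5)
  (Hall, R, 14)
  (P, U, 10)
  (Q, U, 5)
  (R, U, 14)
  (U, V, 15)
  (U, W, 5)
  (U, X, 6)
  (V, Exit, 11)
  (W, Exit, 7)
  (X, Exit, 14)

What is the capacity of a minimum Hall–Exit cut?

22

Augment Hall→P→U→V→Exit: bottleneck 10, flow now 10.
Augment Hall→Q→U→V→Exit: bottleneck 1, flow now 11.
Augment Hall→Q→U→W→Exit: bottleneck 4, flow now 15.
Augment Hall→R→U→W→Exit: bottleneck 1, flow now 16.
Augment Hall→R→U→X→Exit: bottleneck 6, flow now 22.
No augmenting path remains; maximum flow = 22.
By max-flow min-cut, the minimum cut capacity equals the max flow.
In the residual graph, reachable from Hall: {Hall, P, Q, R, U, V}.
Min-cut edges: U→W (5), U→X (6), V→Exit (11); capacity 5 + 6 + 11 = 22.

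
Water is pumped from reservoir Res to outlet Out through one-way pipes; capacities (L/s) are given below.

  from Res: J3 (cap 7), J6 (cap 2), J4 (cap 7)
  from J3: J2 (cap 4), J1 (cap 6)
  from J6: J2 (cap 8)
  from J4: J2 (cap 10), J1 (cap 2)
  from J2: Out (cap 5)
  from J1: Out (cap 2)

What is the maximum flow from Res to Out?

Augment Res→J3→J2→Out: bottleneck 4, flow now 4.
Augment Res→J3→J1→Out: bottleneck 2, flow now 6.
Augment Res→J6→J2→Out: bottleneck 1, flow now 7.
No augmenting path remains; maximum flow = 7.
In the residual graph, reachable from Res: {Res, J3, J6, J4, J2, J1}.
Min-cut edges: J2→Out (5), J1→Out (2); capacity 5 + 2 = 7.
This cut is saturated, so no flow can exceed 7.

7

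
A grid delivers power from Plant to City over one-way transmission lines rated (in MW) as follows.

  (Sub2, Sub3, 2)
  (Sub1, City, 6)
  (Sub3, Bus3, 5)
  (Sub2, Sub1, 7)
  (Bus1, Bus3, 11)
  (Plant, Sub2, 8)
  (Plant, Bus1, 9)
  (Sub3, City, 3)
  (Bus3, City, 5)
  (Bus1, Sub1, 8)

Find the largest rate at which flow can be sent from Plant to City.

Augment Plant→Bus1→Bus3→City: bottleneck 5, flow now 5.
Augment Plant→Bus1→Sub1→City: bottleneck 4, flow now 9.
Augment Plant→Sub2→Sub1→City: bottleneck 2, flow now 11.
Augment Plant→Sub2→Sub3→City: bottleneck 2, flow now 13.
No augmenting path remains; maximum flow = 13.
In the residual graph, reachable from Plant: {Plant, Bus1, Sub2, Bus3, Sub1}.
Min-cut edges: Sub2→Sub3 (2), Bus3→City (5), Sub1→City (6); capacity 2 + 5 + 6 = 13.
This cut is saturated, so no flow can exceed 13.

13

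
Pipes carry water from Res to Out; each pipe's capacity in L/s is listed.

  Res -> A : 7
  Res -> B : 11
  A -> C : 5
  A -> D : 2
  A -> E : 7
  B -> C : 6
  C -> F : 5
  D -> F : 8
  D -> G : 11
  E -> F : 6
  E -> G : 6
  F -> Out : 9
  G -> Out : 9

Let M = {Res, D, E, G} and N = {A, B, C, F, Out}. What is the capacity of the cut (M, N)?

41

Edges leaving {Res, D, E, G}: Res→A (7), Res→B (11), D→F (8), E→F (6), G→Out (9).
Cut capacity = 7 + 11 + 8 + 6 + 9 = 41.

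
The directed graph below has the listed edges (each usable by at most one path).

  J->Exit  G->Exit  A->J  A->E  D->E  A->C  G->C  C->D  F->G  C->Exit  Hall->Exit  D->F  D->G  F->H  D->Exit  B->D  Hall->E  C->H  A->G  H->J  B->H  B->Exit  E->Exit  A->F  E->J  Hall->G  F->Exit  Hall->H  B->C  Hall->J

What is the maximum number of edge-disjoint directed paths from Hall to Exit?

Assign every edge capacity 1; by Menger, the answer equals the max flow.
Path Hall→Exit (+1); total 1.
Path Hall→E→Exit (+1); total 2.
Path Hall→G→Exit (+1); total 3.
Path Hall→J→Exit (+1); total 4.
No residual Hall→Exit path; max flow = 4.
Certifying cut of size 4: {Hall→E, Hall→Exit, Hall→G, J→Exit}.

4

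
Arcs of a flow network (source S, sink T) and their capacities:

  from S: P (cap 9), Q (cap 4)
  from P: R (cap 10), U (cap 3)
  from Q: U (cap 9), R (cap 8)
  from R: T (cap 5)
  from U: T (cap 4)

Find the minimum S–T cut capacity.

Augment S→P→R→T: bottleneck 5, flow now 5.
Augment S→P→U→T: bottleneck 3, flow now 8.
Augment S→Q→U→T: bottleneck 1, flow now 9.
No augmenting path remains; maximum flow = 9.
By max-flow min-cut, the minimum cut capacity equals the max flow.
In the residual graph, reachable from S: {S, P, Q, R, U}.
Min-cut edges: R→T (5), U→T (4); capacity 5 + 4 = 9.

9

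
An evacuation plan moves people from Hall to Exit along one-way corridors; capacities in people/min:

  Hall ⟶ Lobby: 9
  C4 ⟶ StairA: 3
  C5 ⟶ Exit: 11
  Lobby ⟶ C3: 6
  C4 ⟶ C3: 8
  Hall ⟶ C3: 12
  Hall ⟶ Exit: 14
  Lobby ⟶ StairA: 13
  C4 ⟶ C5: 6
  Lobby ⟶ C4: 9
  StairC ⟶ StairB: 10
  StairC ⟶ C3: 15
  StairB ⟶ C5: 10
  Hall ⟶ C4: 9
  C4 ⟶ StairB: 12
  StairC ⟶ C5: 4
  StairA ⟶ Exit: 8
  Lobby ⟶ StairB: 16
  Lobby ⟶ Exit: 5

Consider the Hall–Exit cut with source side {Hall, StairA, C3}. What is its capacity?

40

Edges leaving {Hall, StairA, C3}: Hall→Lobby (9), Hall→C4 (9), Hall→Exit (14), StairA→Exit (8).
Cut capacity = 9 + 9 + 14 + 8 = 40.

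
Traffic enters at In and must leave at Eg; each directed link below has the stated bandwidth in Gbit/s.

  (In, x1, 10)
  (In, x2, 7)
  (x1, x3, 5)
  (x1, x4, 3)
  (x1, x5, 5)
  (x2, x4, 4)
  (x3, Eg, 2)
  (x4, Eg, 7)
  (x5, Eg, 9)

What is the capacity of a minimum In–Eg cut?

Augment In→x1→x3→Eg: bottleneck 2, flow now 2.
Augment In→x1→x4→Eg: bottleneck 3, flow now 5.
Augment In→x1→x5→Eg: bottleneck 5, flow now 10.
Augment In→x2→x4→Eg: bottleneck 4, flow now 14.
No augmenting path remains; maximum flow = 14.
By max-flow min-cut, the minimum cut capacity equals the max flow.
In the residual graph, reachable from In: {In, x2}.
Min-cut edges: In→x1 (10), x2→x4 (4); capacity 10 + 4 = 14.

14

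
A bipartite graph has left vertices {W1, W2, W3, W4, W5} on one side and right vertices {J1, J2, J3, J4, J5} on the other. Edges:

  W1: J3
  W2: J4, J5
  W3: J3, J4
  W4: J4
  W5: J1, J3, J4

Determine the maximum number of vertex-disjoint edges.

4

Unit-capacity flow: source→left, listed edges, right→sink; max matching = max flow.
Augmenting path W1→J3 (+1); matched 1.
Augmenting path W2→J4 (+1); matched 2.
Augmenting path W5→J1 (+1); matched 3.
Augmenting path W3→J4→W2→J5 (+1); matched 4.
No augmenting path remains; maximum matching = 4.
König certificate: {W2, W5, J3, J4} is a vertex cover of size 4 (every listed pair touches it), so no matching can be larger.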